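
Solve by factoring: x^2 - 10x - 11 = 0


We need two numbers that multiply to -11 and add to -10.
Those numbers are -11 and 1 (since (-11) * 1 = -11 and (-11) + 1 = -10).
So x^2 - 10x - 11 = (x - 11)(x + 1) = 0
Setting each factor to zero: x = 11 or x = -1

x = -1, x = 11


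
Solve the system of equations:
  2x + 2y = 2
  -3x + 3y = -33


Using Cramer's rule:
Determinant D = (2)(3) - (-3)(2) = 6 + 6 = 12
Dx = (2)(3) - (-33)(2) = 6 + 66 = 72
Dy = (2)(-33) - (-3)(2) = -66 + 6 = -60
x = Dx/D = 72/12 = 6
y = Dy/D = -60/12 = -5

x = 6, y = -5


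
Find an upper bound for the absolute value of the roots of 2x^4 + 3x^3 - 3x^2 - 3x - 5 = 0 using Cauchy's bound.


Cauchy's bound: all roots r satisfy |r| <= 1 + max(|a_i/a_n|) for i = 0,...,n-1
where a_n is the leading coefficient.

Coefficients: [2, 3, -3, -3, -5]
Leading coefficient a_n = 2
Ratios |a_i/a_n|: 3/2, 3/2, 3/2, 5/2
Maximum ratio: 5/2
Cauchy's bound: |r| <= 1 + 5/2 = 7/2

Upper bound = 7/2


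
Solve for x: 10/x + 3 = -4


Subtract 3 from both sides: 10/x = -7
Multiply both sides by x: 10 = -7 * x
Divide by -7: x = -10/7

x = -10/7


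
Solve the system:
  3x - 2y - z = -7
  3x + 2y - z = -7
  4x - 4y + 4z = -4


Using Cramer's rule. Expand each determinant along the first row.
D  = 3*[2*4 - (-1)*(-4)] - (-2)*[3*4 - (-1)*4] + (-1)*[3*(-4) - 2*4]
  = 3*(4) - (-2)*(16) + (-1)*(-20) = 64
Dx = (-7)*[2*4 - (-1)*(-4)] - (-2)*[(-7)*4 - (-1)*(-4)] + (-1)*[(-7)*(-4) - 2*(-4)]
  = (-7)*(4) - (-2)*(-32) + (-1)*(36) = -128
Dy = 3*[(-7)*4 - (-1)*(-4)] - (-7)*[3*4 - (-1)*4] + (-1)*[3*(-4) - (-7)*4]
  = 3*(-32) - (-7)*(16) + (-1)*(16) = 0
Dz = 3*[2*(-4) - (-7)*(-4)] - (-2)*[3*(-4) - (-7)*4] + (-7)*[3*(-4) - 2*4]
  = 3*(-36) - (-2)*(16) + (-7)*(-20) = 64
x = Dx/D = -128/64 = -2, y = Dy/D = 0/64 = 0, z = Dz/D = 64/64 = 1
Check eq1: (3)(-2) + (-2)(0) + (-1)(1) = -7 = -7 ✓
Check eq2: (3)(-2) + (2)(0) + (-1)(1) = -7 = -7 ✓
Check eq3: (4)(-2) + (-4)(0) + (4)(1) = -4 = -4 ✓

x = -2, y = 0, z = 1


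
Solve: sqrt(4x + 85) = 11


Square both sides: 4x + 85 = 11^2 = 121
4x = 121 - 85 = 36
x = 9
Check: sqrt(4*9 + 85) = sqrt(121) = 11 ✓

x = 9


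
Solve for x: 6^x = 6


Express both sides with the same base.
6 = 6^1
Since the bases match: x = 1

x = 1


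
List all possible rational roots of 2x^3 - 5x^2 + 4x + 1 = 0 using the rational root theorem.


Rational root theorem: possible roots are ±p/q where:
  p divides the constant term (1): p ∈ {1}
  q divides the leading coefficient (2): q ∈ {1, 2}

All possible rational roots: -1, -1/2, 1/2, 1

-1, -1/2, 1/2, 1


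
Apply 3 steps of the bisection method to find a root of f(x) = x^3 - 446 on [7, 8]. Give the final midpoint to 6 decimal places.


f(x) = x^3 - 446
f(7) = -103 < 0
f(8) = 66 > 0

Step 1: midpoint = (7.000000 + 8.000000)/2 = 7.500000
  f(7.500000) = -24.125000
  f(mid) < 0, so root is in [7.500000, 8.000000]

Step 2: midpoint = (7.500000 + 8.000000)/2 = 7.750000
  f(7.750000) = 19.484375
  f(mid) > 0, so root is in [7.500000, 7.750000]

Step 3: midpoint = (7.500000 + 7.750000)/2 = 7.625000
  f(7.625000) = -2.677734
  f(mid) < 0, so root is in [7.625000, 7.750000]

midpoint = 7.625000


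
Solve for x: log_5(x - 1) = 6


Convert to exponential form: x - 1 = 5^6 = 15625
x = 15625 + 1 = 15626
Check: log_5(15626 - 1) = log_5(15625) = log_5(15625) = 6 ✓

x = 15626


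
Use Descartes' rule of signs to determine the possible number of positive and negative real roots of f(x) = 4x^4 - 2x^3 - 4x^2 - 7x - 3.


Descartes' rule of signs:

For positive roots, count sign changes in f(x) = 4x^4 - 2x^3 - 4x^2 - 7x - 3:
Signs of coefficients: +, -, -, -, -
Number of sign changes: 1
Possible positive real roots: 1

For negative roots, examine f(-x) = 4x^4 + 2x^3 - 4x^2 + 7x - 3:
Signs of coefficients: +, +, -, +, -
Number of sign changes: 3
Possible negative real roots: 3, 1

Positive roots: 1; Negative roots: 3 or 1


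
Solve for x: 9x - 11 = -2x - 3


Starting with: 9x - 11 = -2x - 3
Move all x terms to left: (9 + 2)x = -3 + 11
Simplify: 11x = 8
Divide both sides by 11: x = 8/11

x = 8/11


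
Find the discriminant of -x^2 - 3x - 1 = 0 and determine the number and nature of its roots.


For ax^2 + bx + c = 0, discriminant D = b^2 - 4ac
Here a = -1, b = -3, c = -1
D = (-3)^2 - 4(-1)(-1) = 9 - 4 = 5

D = 5 > 0 but not a perfect square
The equation has 2 distinct real irrational roots.

Discriminant = 5, 2 distinct real irrational roots


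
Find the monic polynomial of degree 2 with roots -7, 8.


A monic polynomial with roots -7, 8 is:
p(x) = (x + 7)(x - 8)
After multiplying by (x + 7): x + 7
After multiplying by (x - 8): x^2 - x - 56

x^2 - x - 56


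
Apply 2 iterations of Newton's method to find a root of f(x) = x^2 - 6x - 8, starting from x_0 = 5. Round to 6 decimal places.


Newton's method: x_(n+1) = x_n - f(x_n)/f'(x_n)
f(x) = x^2 - 6x - 8
f'(x) = 2x - 6

Iteration 1:
  f(5.000000) = -13.000000
  f'(5.000000) = 4.000000
  x_1 = 5.000000 - (-13.000000)/(4.000000) = 8.250000

Iteration 2:
  f(8.250000) = 10.562500
  f'(8.250000) = 10.500000
  x_2 = 8.250000 - (10.562500)/(10.500000) = 7.244048

x_2 = 7.244048


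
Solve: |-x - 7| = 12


An absolute value equation |expr| = 12 gives two cases:
Case 1: -x - 7 = 12
  -x = 19, so x = -19
Case 2: -x - 7 = -12
  -x = -5, so x = 5

x = -19, x = 5


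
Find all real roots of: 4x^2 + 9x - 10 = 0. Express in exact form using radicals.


Using the quadratic formula: x = (-b ± sqrt(b^2 - 4ac)) / (2a)
Here a = 4, b = 9, c = -10
Discriminant = b^2 - 4ac = 9^2 - 4(4)(-10) = 81 + 160 = 241
Since discriminant = 241 > 0, there are two real roots.
x = (-9 ± sqrt(241)) / 8
Numerically: x ≈ 0.8155 or x ≈ -3.0655

x = (-9 + sqrt(241)) / 8 or x = (-9 - sqrt(241)) / 8


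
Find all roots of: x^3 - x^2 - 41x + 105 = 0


Let p(x) = x^3 - x^2 - 41x + 105. By the rational root theorem (leading coefficient 1), any rational root is an integer divisor of 105: try ±1, ±2, ... in turn.
Test x = 1: value = 64 ≠ 0.
Test x = -1: value = 144 ≠ 0.
Test x = 3: value = 0 ✓, so (x - 3) is a factor.
Synthetic division by (x - 3): bring down 1; 1(3) - 1 = 2; 2(3) - 41 = -35; (-35)(3) + 105 = 0 → quotient x^2 + 2x - 35, remainder 0.
Solve the quadratic x^2 + 2x - 35 = 0: discriminant = 2^2 - 4(1)(-35) = 4 + 140 = 144.
sqrt(144) = 12, so x = (-2 ± 12)/2: x = 5 or x = -7.
Collecting all roots found:

x = -7, x = 3, x = 5


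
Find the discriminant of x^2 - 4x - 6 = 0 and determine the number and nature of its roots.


For ax^2 + bx + c = 0, discriminant D = b^2 - 4ac
Here a = 1, b = -4, c = -6
D = (-4)^2 - 4(1)(-6) = 16 + 24 = 40

D = 40 > 0 but not a perfect square
The equation has 2 distinct real irrational roots.

Discriminant = 40, 2 distinct real irrational roots


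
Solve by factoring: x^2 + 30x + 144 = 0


We need two numbers that multiply to 144 and add to 30.
Those numbers are 24 and 6 (since 24 * 6 = 144 and 24 + 6 = 30).
So x^2 + 30x + 144 = (x + 24)(x + 6) = 0
Setting each factor to zero: x = -24 or x = -6

x = -24, x = -6


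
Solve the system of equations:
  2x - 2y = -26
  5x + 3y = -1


Using Cramer's rule:
Determinant D = (2)(3) - (5)(-2) = 6 + 10 = 16
Dx = (-26)(3) - (-1)(-2) = -78 - 2 = -80
Dy = (2)(-1) - (5)(-26) = -2 + 130 = 128
x = Dx/D = -80/16 = -5
y = Dy/D = 128/16 = 8

x = -5, y = 8


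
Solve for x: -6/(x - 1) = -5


Multiply both sides by (x - 1): -6 = -5(x - 1)
Distribute: -6 = -5x + 5
-5x = -6 - 5 = -11
x = 11/5

x = 11/5


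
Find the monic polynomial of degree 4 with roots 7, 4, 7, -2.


A monic polynomial with roots 7, 4, 7, -2 is:
p(x) = (x - 7)(x - 4)(x - 7)(x + 2)
After multiplying by (x - 7): x - 7
After multiplying by (x - 4): x^2 - 11x + 28
After multiplying by (x - 7): x^3 - 18x^2 + 105x - 196
After multiplying by (x + 2): x^4 - 16x^3 + 69x^2 + 14x - 392

x^4 - 16x^3 + 69x^2 + 14x - 392


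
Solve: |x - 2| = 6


An absolute value equation |expr| = 6 gives two cases:
Case 1: x - 2 = 6
  x = 8, so x = 8
Case 2: x - 2 = -6
  x = -4, so x = -4

x = -4, x = 8


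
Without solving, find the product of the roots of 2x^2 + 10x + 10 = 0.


By Vieta's formulas for ax^2 + bx + c = 0:
  Sum of roots = -b/a
  Product of roots = c/a

Here a = 2, b = 10, c = 10
Sum = -(10)/2 = -5
Product = 10/2 = 5

Product = 5


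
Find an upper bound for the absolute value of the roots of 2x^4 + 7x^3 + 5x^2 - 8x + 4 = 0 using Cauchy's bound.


Cauchy's bound: all roots r satisfy |r| <= 1 + max(|a_i/a_n|) for i = 0,...,n-1
where a_n is the leading coefficient.

Coefficients: [2, 7, 5, -8, 4]
Leading coefficient a_n = 2
Ratios |a_i/a_n|: 7/2, 5/2, 4, 2
Maximum ratio: 4
Cauchy's bound: |r| <= 1 + 4 = 5

Upper bound = 5


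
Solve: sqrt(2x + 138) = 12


Square both sides: 2x + 138 = 12^2 = 144
2x = 144 - 138 = 6
x = 3
Check: sqrt(2*3 + 138) = sqrt(144) = 12 ✓

x = 3


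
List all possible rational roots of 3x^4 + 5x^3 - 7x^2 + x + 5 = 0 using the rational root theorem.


Rational root theorem: possible roots are ±p/q where:
  p divides the constant term (5): p ∈ {1, 5}
  q divides the leading coefficient (3): q ∈ {1, 3}

All possible rational roots: -5, -5/3, -1, -1/3, 1/3, 1, 5/3, 5

-5, -5/3, -1, -1/3, 1/3, 1, 5/3, 5


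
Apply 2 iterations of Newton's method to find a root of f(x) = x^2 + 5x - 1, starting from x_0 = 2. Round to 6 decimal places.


Newton's method: x_(n+1) = x_n - f(x_n)/f'(x_n)
f(x) = x^2 + 5x - 1
f'(x) = 2x + 5

Iteration 1:
  f(2.000000) = 13.000000
  f'(2.000000) = 9.000000
  x_1 = 2.000000 - (13.000000)/(9.000000) = 0.555556

Iteration 2:
  f(0.555556) = 2.086420
  f'(0.555556) = 6.111111
  x_2 = 0.555556 - (2.086420)/(6.111111) = 0.214141

x_2 = 0.214141


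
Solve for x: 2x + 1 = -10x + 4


Starting with: 2x + 1 = -10x + 4
Move all x terms to left: (2 + 10)x = 4 - 1
Simplify: 12x = 3
Divide both sides by 12: x = 1/4

x = 1/4


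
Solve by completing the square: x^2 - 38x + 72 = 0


Start: x^2 - 38x + 72 = 0
Move constant: x^2 - 38x = -72
Half of -38 is -19, squared is 361
Add 361 to both sides: x^2 - 38x + 361 = 289
(x - 19)^2 = 289
x - 19 = ±17
x = 19 + 17 = 36 or x = 19 - 17 = 2

x = 2, x = 36


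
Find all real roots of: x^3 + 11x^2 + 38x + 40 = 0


Let p(x) = x^3 + 11x^2 + 38x + 40. By the rational root theorem (leading coefficient 1), any rational root is an integer divisor of 40: try ±1, ±2, ... in turn.
Test x = 1: value = 90 ≠ 0.
Test x = -1: value = 12 ≠ 0.
Test x = 2: value = 168 ≠ 0.
Test x = -2: value = 0 ✓, so (x + 2) is a factor.
Synthetic division by (x + 2): bring down 1; 1(-2) + 11 = 9; 9(-2) + 38 = 20; 20(-2) + 40 = 0 → quotient x^2 + 9x + 20, remainder 0.
Solve the quadratic x^2 + 9x + 20 = 0: discriminant = 9^2 - 4(1)(20) = 81 - 80 = 1.
sqrt(1) = 1, so x = (-9 ± 1)/2: x = -4 or x = -5.

x = -5, x = -4, x = -2


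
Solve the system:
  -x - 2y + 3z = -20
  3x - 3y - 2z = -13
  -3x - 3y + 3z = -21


Using Cramer's rule. Expand each determinant along the first row.
D  = (-1)*[(-3)*3 - (-2)*(-3)] - (-2)*[3*3 - (-2)*(-3)] + 3*[3*(-3) - (-3)*(-3)]
  = (-1)*(-15) - (-2)*(3) + 3*(-18) = -33
Dx = (-20)*[(-3)*3 - (-2)*(-3)] - (-2)*[(-13)*3 - (-2)*(-21)] + 3*[(-13)*(-3) - (-3)*(-21)]
  = (-20)*(-15) - (-2)*(-81) + 3*(-24) = 66
Dy = (-1)*[(-13)*3 - (-2)*(-21)] - (-20)*[3*3 - (-2)*(-3)] + 3*[3*(-21) - (-13)*(-3)]
  = (-1)*(-81) - (-20)*(3) + 3*(-102) = -165
Dz = (-1)*[(-3)*(-21) - (-13)*(-3)] - (-2)*[3*(-21) - (-13)*(-3)] + (-20)*[3*(-3) - (-3)*(-3)]
  = (-1)*(24) - (-2)*(-102) + (-20)*(-18) = 132
x = Dx/D = 66/-33 = -2, y = Dy/D = -165/-33 = 5, z = Dz/D = 132/-33 = -4
Check eq1: (-1)(-2) + (-2)(5) + (3)(-4) = -20 = -20 ✓
Check eq2: (3)(-2) + (-3)(5) + (-2)(-4) = -13 = -13 ✓
Check eq3: (-3)(-2) + (-3)(5) + (3)(-4) = -21 = -21 ✓

x = -2, y = 5, z = -4


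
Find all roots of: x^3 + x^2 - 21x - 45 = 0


Let p(x) = x^3 + x^2 - 21x - 45. By the rational root theorem (leading coefficient 1), any rational root is an integer divisor of 45: try ±1, ±2, ... in turn.
Test x = 1: value = -64 ≠ 0.
Test x = -1: value = -24 ≠ 0.
Test x = 3: value = -72 ≠ 0.
Test x = -3: value = 0 ✓, so (x + 3) is a factor.
Synthetic division by (x + 3): bring down 1; 1(-3) + 1 = -2; (-2)(-3) - 21 = -15; (-15)(-3) - 45 = 0 → quotient x^2 - 2x - 15, remainder 0.
Solve the quadratic x^2 - 2x - 15 = 0: discriminant = (-2)^2 - 4(1)(-15) = 4 + 60 = 64.
sqrt(64) = 8, so x = (2 ± 8)/2: x = 5 or x = -3.
Collecting all roots found:

x = -3 (multiplicity 2), x = 5


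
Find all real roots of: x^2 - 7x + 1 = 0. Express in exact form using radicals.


Using the quadratic formula: x = (-b ± sqrt(b^2 - 4ac)) / (2a)
Here a = 1, b = -7, c = 1
Discriminant = b^2 - 4ac = (-7)^2 - 4(1)(1) = 49 - 4 = 45
Since discriminant = 45 > 0, there are two real roots.
x = (7 ± 3*sqrt(5)) / 2
Numerically: x ≈ 6.8541 or x ≈ 0.1459

x = (7 + 3*sqrt(5)) / 2 or x = (7 - 3*sqrt(5)) / 2


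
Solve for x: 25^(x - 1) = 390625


Express both sides with the same base.
390625 = 25^4
Since the bases match, equate exponents: x - 1 = 4
So x = 4 - (-1) = 5

x = 5


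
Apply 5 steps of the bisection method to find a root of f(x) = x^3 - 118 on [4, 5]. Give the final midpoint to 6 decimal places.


f(x) = x^3 - 118
f(4) = -54 < 0
f(5) = 7 > 0

Step 1: midpoint = (4.000000 + 5.000000)/2 = 4.500000
  f(4.500000) = -26.875000
  f(mid) < 0, so root is in [4.500000, 5.000000]

Step 2: midpoint = (4.500000 + 5.000000)/2 = 4.750000
  f(4.750000) = -10.828125
  f(mid) < 0, so root is in [4.750000, 5.000000]

Step 3: midpoint = (4.750000 + 5.000000)/2 = 4.875000
  f(4.875000) = -2.142578
  f(mid) < 0, so root is in [4.875000, 5.000000]

Step 4: midpoint = (4.875000 + 5.000000)/2 = 4.937500
  f(4.937500) = 2.370850
  f(mid) > 0, so root is in [4.875000, 4.937500]

Step 5: midpoint = (4.875000 + 4.937500)/2 = 4.906250
  f(4.906250) = 0.099762
  f(mid) > 0, so root is in [4.875000, 4.906250]

midpoint = 4.906250


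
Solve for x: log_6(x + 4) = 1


Convert to exponential form: x + 4 = 6^1 = 6
x = 6 - 4 = 2
Check: log_6(2 + 4) = log_6(6) = log_6(6) = 1 ✓

x = 2


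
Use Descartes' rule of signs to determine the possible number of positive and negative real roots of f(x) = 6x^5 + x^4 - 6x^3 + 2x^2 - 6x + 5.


Descartes' rule of signs:

For positive roots, count sign changes in f(x) = 6x^5 + x^4 - 6x^3 + 2x^2 - 6x + 5:
Signs of coefficients: +, +, -, +, -, +
Number of sign changes: 4
Possible positive real roots: 4, 2, 0

For negative roots, examine f(-x) = -6x^5 + x^4 + 6x^3 + 2x^2 + 6x + 5:
Signs of coefficients: -, +, +, +, +, +
Number of sign changes: 1
Possible negative real roots: 1

Positive roots: 4 or 2 or 0; Negative roots: 1


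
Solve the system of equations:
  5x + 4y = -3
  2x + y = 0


Using Cramer's rule:
Determinant D = (5)(1) - (2)(4) = 5 - 8 = -3
Dx = (-3)(1) - (0)(4) = -3 - 0 = -3
Dy = (5)(0) - (2)(-3) = 0 + 6 = 6
x = Dx/D = -3/-3 = 1
y = Dy/D = 6/-3 = -2

x = 1, y = -2


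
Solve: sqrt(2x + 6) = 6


Square both sides: 2x + 6 = 6^2 = 36
2x = 36 - 6 = 30
x = 15
Check: sqrt(2*15 + 6) = sqrt(36) = 6 ✓

x = 15


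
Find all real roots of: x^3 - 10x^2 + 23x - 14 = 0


Let p(x) = x^3 - 10x^2 + 23x - 14. By the rational root theorem (leading coefficient 1), any rational root is an integer divisor of 14: try ±1, ±2, ... in turn.
Test x = 1: value = 0 ✓, so (x - 1) is a factor.
Synthetic division by (x - 1): bring down 1; 1(1) - 10 = -9; (-9)(1) + 23 = 14; 14(1) - 14 = 0 → quotient x^2 - 9x + 14, remainder 0.
Solve the quadratic x^2 - 9x + 14 = 0: discriminant = (-9)^2 - 4(1)(14) = 81 - 56 = 25.
sqrt(25) = 5, so x = (9 ± 5)/2: x = 7 or x = 2.

x = 1, x = 2, x = 7


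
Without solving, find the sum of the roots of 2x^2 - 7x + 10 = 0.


By Vieta's formulas for ax^2 + bx + c = 0:
  Sum of roots = -b/a
  Product of roots = c/a

Here a = 2, b = -7, c = 10
Sum = -(-7)/2 = 7/2
Product = 10/2 = 5

Sum = 7/2


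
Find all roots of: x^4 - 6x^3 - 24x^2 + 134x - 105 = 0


Let p(x) = x^4 - 6x^3 - 24x^2 + 134x - 105. By the rational root theorem (leading coefficient 1), any rational root is an integer divisor of 105: try ±1, ±2, ... in turn.
Test x = 1: value = 0 ✓, so (x - 1) is a factor.
Synthetic division by (x - 1): bring down 1; 1(1) - 6 = -5; (-5)(1) - 24 = -29; (-29)(1) + 134 = 105; 105(1) - 105 = 0 → quotient x^3 - 5x^2 - 29x + 105, remainder 0.
Continue with the quotient x^3 - 5x^2 - 29x + 105 (candidates must divide 105; re-test x = 1 first in case it repeats).
Test x = 1: value = 72 ≠ 0.
Test x = -1: value = 128 ≠ 0.
Test x = 3: value = 0 ✓, so (x - 3) is a factor.
Synthetic division by (x - 3): bring down 1; 1(3) - 5 = -2; (-2)(3) - 29 = -35; (-35)(3) + 105 = 0 → quotient x^2 - 2x - 35, remainder 0.
Solve the quadratic x^2 - 2x - 35 = 0: discriminant = (-2)^2 - 4(1)(-35) = 4 + 140 = 144.
sqrt(144) = 12, so x = (2 ± 12)/2: x = 7 or x = -5.
Collecting all roots found:

x = -5, x = 1, x = 3, x = 7


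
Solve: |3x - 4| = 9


An absolute value equation |expr| = 9 gives two cases:
Case 1: 3x - 4 = 9
  3x = 13, so x = 13/3
Case 2: 3x - 4 = -9
  3x = -5, so x = -5/3

x = -5/3, x = 13/3


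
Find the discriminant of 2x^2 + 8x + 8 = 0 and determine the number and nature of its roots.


For ax^2 + bx + c = 0, discriminant D = b^2 - 4ac
Here a = 2, b = 8, c = 8
D = (8)^2 - 4(2)(8) = 64 - 64 = 0

D = 0
The equation has exactly 1 real root (a repeated/double root).

Discriminant = 0, 1 repeated real root


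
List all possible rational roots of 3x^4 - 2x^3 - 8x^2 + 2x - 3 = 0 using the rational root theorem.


Rational root theorem: possible roots are ±p/q where:
  p divides the constant term (-3): p ∈ {1, 3}
  q divides the leading coefficient (3): q ∈ {1, 3}

All possible rational roots: -3, -1, -1/3, 1/3, 1, 3

-3, -1, -1/3, 1/3, 1, 3


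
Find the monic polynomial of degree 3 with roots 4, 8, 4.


A monic polynomial with roots 4, 8, 4 is:
p(x) = (x - 4)(x - 8)(x - 4)
After multiplying by (x - 4): x - 4
After multiplying by (x - 8): x^2 - 12x + 32
After multiplying by (x - 4): x^3 - 16x^2 + 80x - 128

x^3 - 16x^2 + 80x - 128


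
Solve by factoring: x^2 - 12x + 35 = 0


We need two numbers that multiply to 35 and add to -12.
Those numbers are -5 and -7 (since (-5) * (-7) = 35 and (-5) + (-7) = -12).
So x^2 - 12x + 35 = (x - 5)(x - 7) = 0
Setting each factor to zero: x = 5 or x = 7

x = 5, x = 7


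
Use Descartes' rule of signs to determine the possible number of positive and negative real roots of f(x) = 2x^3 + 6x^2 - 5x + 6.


Descartes' rule of signs:

For positive roots, count sign changes in f(x) = 2x^3 + 6x^2 - 5x + 6:
Signs of coefficients: +, +, -, +
Number of sign changes: 2
Possible positive real roots: 2, 0

For negative roots, examine f(-x) = -2x^3 + 6x^2 + 5x + 6:
Signs of coefficients: -, +, +, +
Number of sign changes: 1
Possible negative real roots: 1

Positive roots: 2 or 0; Negative roots: 1


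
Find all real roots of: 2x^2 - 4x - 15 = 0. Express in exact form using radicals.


Using the quadratic formula: x = (-b ± sqrt(b^2 - 4ac)) / (2a)
Here a = 2, b = -4, c = -15
Discriminant = b^2 - 4ac = (-4)^2 - 4(2)(-15) = 16 + 120 = 136
Since discriminant = 136 > 0, there are two real roots.
x = (4 ± 2*sqrt(34)) / 4
Simplifying: x = (2 ± sqrt(34)) / 2
Numerically: x ≈ 3.9155 or x ≈ -1.9155

x = (2 + sqrt(34)) / 2 or x = (2 - sqrt(34)) / 2


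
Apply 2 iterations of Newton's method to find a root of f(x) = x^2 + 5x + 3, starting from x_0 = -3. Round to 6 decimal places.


Newton's method: x_(n+1) = x_n - f(x_n)/f'(x_n)
f(x) = x^2 + 5x + 3
f'(x) = 2x + 5

Iteration 1:
  f(-3.000000) = -3.000000
  f'(-3.000000) = -1.000000
  x_1 = -3.000000 - (-3.000000)/(-1.000000) = -6.000000

Iteration 2:
  f(-6.000000) = 9.000000
  f'(-6.000000) = -7.000000
  x_2 = -6.000000 - (9.000000)/(-7.000000) = -4.714286

x_2 = -4.714286


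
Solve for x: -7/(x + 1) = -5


Multiply both sides by (x + 1): -7 = -5(x + 1)
Distribute: -7 = -5x - 5
-5x = -7 + 5 = -2
x = 2/5

x = 2/5


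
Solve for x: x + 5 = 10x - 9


Starting with: x + 5 = 10x - 9
Move all x terms to left: (1 - 10)x = -9 - 5
Simplify: -9x = -14
Divide both sides by -9: x = 14/9

x = 14/9


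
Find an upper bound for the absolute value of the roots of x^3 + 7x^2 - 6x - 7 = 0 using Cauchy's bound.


Cauchy's bound: all roots r satisfy |r| <= 1 + max(|a_i/a_n|) for i = 0,...,n-1
where a_n is the leading coefficient.

Coefficients: [1, 7, -6, -7]
Leading coefficient a_n = 1
Ratios |a_i/a_n|: 7, 6, 7
Maximum ratio: 7
Cauchy's bound: |r| <= 1 + 7 = 8

Upper bound = 8


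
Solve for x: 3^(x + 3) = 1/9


Express both sides with the same base.
1/9 = 3^(-2)
Since the bases match, equate exponents: x + 3 = -2
So x = -2 - (3) = -5

x = -5


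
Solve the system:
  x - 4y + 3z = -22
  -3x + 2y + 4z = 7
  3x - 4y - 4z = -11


Using Cramer's rule. Expand each determinant along the first row.
D  = 1*[2*(-4) - 4*(-4)] - (-4)*[(-3)*(-4) - 4*3] + 3*[(-3)*(-4) - 2*3]
  = 1*(8) - (-4)*(0) + 3*(6) = 26
Dx = (-22)*[2*(-4) - 4*(-4)] - (-4)*[7*(-4) - 4*(-11)] + 3*[7*(-4) - 2*(-11)]
  = (-22)*(8) - (-4)*(16) + 3*(-6) = -130
Dy = 1*[7*(-4) - 4*(-11)] - (-22)*[(-3)*(-4) - 4*3] + 3*[(-3)*(-11) - 7*3]
  = 1*(16) - (-22)*(0) + 3*(12) = 52
Dz = 1*[2*(-11) - 7*(-4)] - (-4)*[(-3)*(-11) - 7*3] + (-22)*[(-3)*(-4) - 2*3]
  = 1*(6) - (-4)*(12) + (-22)*(6) = -78
x = Dx/D = -130/26 = -5, y = Dy/D = 52/26 = 2, z = Dz/D = -78/26 = -3
Check eq1: (1)(-5) + (-4)(2) + (3)(-3) = -22 = -22 ✓
Check eq2: (-3)(-5) + (2)(2) + (4)(-3) = 7 = 7 ✓
Check eq3: (3)(-5) + (-4)(2) + (-4)(-3) = -11 = -11 ✓

x = -5, y = 2, z = -3


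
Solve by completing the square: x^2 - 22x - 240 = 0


Start: x^2 - 22x - 240 = 0
Move constant: x^2 - 22x = 240
Half of -22 is -11, squared is 121
Add 121 to both sides: x^2 - 22x + 121 = 361
(x - 11)^2 = 361
x - 11 = ±19
x = 11 + 19 = 30 or x = 11 - 19 = -8

x = -8, x = 30


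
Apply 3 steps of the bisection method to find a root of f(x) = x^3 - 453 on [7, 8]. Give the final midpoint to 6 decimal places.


f(x) = x^3 - 453
f(7) = -110 < 0
f(8) = 59 > 0

Step 1: midpoint = (7.000000 + 8.000000)/2 = 7.500000
  f(7.500000) = -31.125000
  f(mid) < 0, so root is in [7.500000, 8.000000]

Step 2: midpoint = (7.500000 + 8.000000)/2 = 7.750000
  f(7.750000) = 12.484375
  f(mid) > 0, so root is in [7.500000, 7.750000]

Step 3: midpoint = (7.500000 + 7.750000)/2 = 7.625000
  f(7.625000) = -9.677734
  f(mid) < 0, so root is in [7.625000, 7.750000]

midpoint = 7.625000


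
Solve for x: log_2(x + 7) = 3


Convert to exponential form: x + 7 = 2^3 = 8
x = 8 - 7 = 1
Check: log_2(1 + 7) = log_2(8) = log_2(8) = 3 ✓

x = 1


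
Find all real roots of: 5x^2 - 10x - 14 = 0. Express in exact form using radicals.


Using the quadratic formula: x = (-b ± sqrt(b^2 - 4ac)) / (2a)
Here a = 5, b = -10, c = -14
Discriminant = b^2 - 4ac = (-10)^2 - 4(5)(-14) = 100 + 280 = 380
Since discriminant = 380 > 0, there are two real roots.
x = (10 ± 2*sqrt(95)) / 10
Simplifying: x = (5 ± sqrt(95)) / 5
Numerically: x ≈ 2.9494 or x ≈ -0.9494

x = (5 + sqrt(95)) / 5 or x = (5 - sqrt(95)) / 5


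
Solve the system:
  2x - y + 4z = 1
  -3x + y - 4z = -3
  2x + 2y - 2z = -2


Using Cramer's rule. Expand each determinant along the first row.
D  = 2*[1*(-2) - (-4)*2] - (-1)*[(-3)*(-2) - (-4)*2] + 4*[(-3)*2 - 1*2]
  = 2*(6) - (-1)*(14) + 4*(-8) = -6
Dx = 1*[1*(-2) - (-4)*2] - (-1)*[(-3)*(-2) - (-4)*(-2)] + 4*[(-3)*2 - 1*(-2)]
  = 1*(6) - (-1)*(-2) + 4*(-4) = -12
Dy = 2*[(-3)*(-2) - (-4)*(-2)] - 1*[(-3)*(-2) - (-4)*2] + 4*[(-3)*(-2) - (-3)*2]
  = 2*(-2) - 1*(14) + 4*(12) = 30
Dz = 2*[1*(-2) - (-3)*2] - (-1)*[(-3)*(-2) - (-3)*2] + 1*[(-3)*2 - 1*2]
  = 2*(4) - (-1)*(12) + 1*(-8) = 12
x = Dx/D = -12/-6 = 2, y = Dy/D = 30/-6 = -5, z = Dz/D = 12/-6 = -2
Check eq1: (2)(2) + (-1)(-5) + (4)(-2) = 1 = 1 ✓
Check eq2: (-3)(2) + (1)(-5) + (-4)(-2) = -3 = -3 ✓
Check eq3: (2)(2) + (2)(-5) + (-2)(-2) = -2 = -2 ✓

x = 2, y = -5, z = -2


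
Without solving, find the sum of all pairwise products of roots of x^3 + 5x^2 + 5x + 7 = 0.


By Vieta's formulas for x^3 + bx^2 + cx + d = 0:
  r1 + r2 + r3 = -b/a = -5
  r1*r2 + r1*r3 + r2*r3 = c/a = 5
  r1*r2*r3 = -d/a = -7


Sum of pairwise products = 5


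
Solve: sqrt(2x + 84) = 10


Square both sides: 2x + 84 = 10^2 = 100
2x = 100 - 84 = 16
x = 8
Check: sqrt(2*8 + 84) = sqrt(100) = 10 ✓

x = 8


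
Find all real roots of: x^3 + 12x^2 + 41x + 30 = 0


Let p(x) = x^3 + 12x^2 + 41x + 30. By the rational root theorem (leading coefficient 1), any rational root is an integer divisor of 30: try ±1, ±2, ... in turn.
Test x = 1: value = 84 ≠ 0.
Test x = -1: value = 0 ✓, so (x + 1) is a factor.
Synthetic division by (x + 1): bring down 1; 1(-1) + 12 = 11; 11(-1) + 41 = 30; 30(-1) + 30 = 0 → quotient x^2 + 11x + 30, remainder 0.
Solve the quadratic x^2 + 11x + 30 = 0: discriminant = 11^2 - 4(1)(30) = 121 - 120 = 1.
sqrt(1) = 1, so x = (-11 ± 1)/2: x = -5 or x = -6.

x = -6, x = -5, x = -1


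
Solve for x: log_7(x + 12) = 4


Convert to exponential form: x + 12 = 7^4 = 2401
x = 2401 - 12 = 2389
Check: log_7(2389 + 12) = log_7(2401) = log_7(2401) = 4 ✓

x = 2389


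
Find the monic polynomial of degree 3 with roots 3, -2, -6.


A monic polynomial with roots 3, -2, -6 is:
p(x) = (x - 3)(x + 2)(x + 6)
After multiplying by (x - 3): x - 3
After multiplying by (x + 2): x^2 - x - 6
After multiplying by (x + 6): x^3 + 5x^2 - 12x - 36

x^3 + 5x^2 - 12x - 36


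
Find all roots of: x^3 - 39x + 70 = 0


Let p(x) = x^3 - 39x + 70. By the rational root theorem (leading coefficient 1), any rational root is an integer divisor of 70: try ±1, ±2, ... in turn.
Test x = 1: value = 32 ≠ 0.
Test x = -1: value = 108 ≠ 0.
Test x = 2: value = 0 ✓, so (x - 2) is a factor.
Synthetic division by (x - 2): bring down 1; 1(2) + 0 = 2; 2(2) - 39 = -35; (-35)(2) + 70 = 0 → quotient x^2 + 2x - 35, remainder 0.
Solve the quadratic x^2 + 2x - 35 = 0: discriminant = 2^2 - 4(1)(-35) = 4 + 140 = 144.
sqrt(144) = 12, so x = (-2 ± 12)/2: x = 5 or x = -7.
Collecting all roots found:

x = -7, x = 2, x = 5


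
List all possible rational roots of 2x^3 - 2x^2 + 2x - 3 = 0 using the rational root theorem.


Rational root theorem: possible roots are ±p/q where:
  p divides the constant term (-3): p ∈ {1, 3}
  q divides the leading coefficient (2): q ∈ {1, 2}

All possible rational roots: -3, -3/2, -1, -1/2, 1/2, 1, 3/2, 3

-3, -3/2, -1, -1/2, 1/2, 1, 3/2, 3


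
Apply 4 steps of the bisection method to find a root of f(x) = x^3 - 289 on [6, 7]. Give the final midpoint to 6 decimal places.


f(x) = x^3 - 289
f(6) = -73 < 0
f(7) = 54 > 0

Step 1: midpoint = (6.000000 + 7.000000)/2 = 6.500000
  f(6.500000) = -14.375000
  f(mid) < 0, so root is in [6.500000, 7.000000]

Step 2: midpoint = (6.500000 + 7.000000)/2 = 6.750000
  f(6.750000) = 18.546875
  f(mid) > 0, so root is in [6.500000, 6.750000]

Step 3: midpoint = (6.500000 + 6.750000)/2 = 6.625000
  f(6.625000) = 1.775391
  f(mid) > 0, so root is in [6.500000, 6.625000]

Step 4: midpoint = (6.500000 + 6.625000)/2 = 6.562500
  f(6.562500) = -6.376709
  f(mid) < 0, so root is in [6.562500, 6.625000]

midpoint = 6.562500


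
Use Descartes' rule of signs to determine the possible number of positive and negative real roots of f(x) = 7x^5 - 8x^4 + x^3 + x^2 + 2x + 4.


Descartes' rule of signs:

For positive roots, count sign changes in f(x) = 7x^5 - 8x^4 + x^3 + x^2 + 2x + 4:
Signs of coefficients: +, -, +, +, +, +
Number of sign changes: 2
Possible positive real roots: 2, 0

For negative roots, examine f(-x) = -7x^5 - 8x^4 - x^3 + x^2 - 2x + 4:
Signs of coefficients: -, -, -, +, -, +
Number of sign changes: 3
Possible negative real roots: 3, 1

Positive roots: 2 or 0; Negative roots: 3 or 1


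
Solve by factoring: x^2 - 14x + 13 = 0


We need two numbers that multiply to 13 and add to -14.
Those numbers are -13 and -1 (since (-13) * (-1) = 13 and (-13) + (-1) = -14).
So x^2 - 14x + 13 = (x - 13)(x - 1) = 0
Setting each factor to zero: x = 13 or x = 1

x = 1, x = 13


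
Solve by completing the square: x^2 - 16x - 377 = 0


Start: x^2 - 16x - 377 = 0
Move constant: x^2 - 16x = 377
Half of -16 is -8, squared is 64
Add 64 to both sides: x^2 - 16x + 64 = 441
(x - 8)^2 = 441
x - 8 = ±21
x = 8 + 21 = 29 or x = 8 - 21 = -13

x = -13, x = 29


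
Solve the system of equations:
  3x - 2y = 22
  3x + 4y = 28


Using Cramer's rule:
Determinant D = (3)(4) - (3)(-2) = 12 + 6 = 18
Dx = (22)(4) - (28)(-2) = 88 + 56 = 144
Dy = (3)(28) - (3)(22) = 84 - 66 = 18
x = Dx/D = 144/18 = 8
y = Dy/D = 18/18 = 1

x = 8, y = 1


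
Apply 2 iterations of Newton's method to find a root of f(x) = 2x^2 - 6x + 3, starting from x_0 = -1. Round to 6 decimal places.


Newton's method: x_(n+1) = x_n - f(x_n)/f'(x_n)
f(x) = 2x^2 - 6x + 3
f'(x) = 4x - 6

Iteration 1:
  f(-1.000000) = 11.000000
  f'(-1.000000) = -10.000000
  x_1 = -1.000000 - (11.000000)/(-10.000000) = 0.100000

Iteration 2:
  f(0.100000) = 2.420000
  f'(0.100000) = -5.600000
  x_2 = 0.100000 - (2.420000)/(-5.600000) = 0.532143

x_2 = 0.532143


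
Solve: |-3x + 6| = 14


An absolute value equation |expr| = 14 gives two cases:
Case 1: -3x + 6 = 14
  -3x = 8, so x = -8/3
Case 2: -3x + 6 = -14
  -3x = -20, so x = 20/3

x = -8/3, x = 20/3


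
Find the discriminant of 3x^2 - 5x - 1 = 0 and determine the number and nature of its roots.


For ax^2 + bx + c = 0, discriminant D = b^2 - 4ac
Here a = 3, b = -5, c = -1
D = (-5)^2 - 4(3)(-1) = 25 + 12 = 37

D = 37 > 0 but not a perfect square
The equation has 2 distinct real irrational roots.

Discriminant = 37, 2 distinct real irrational roots


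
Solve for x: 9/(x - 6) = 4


Multiply both sides by (x - 6): 9 = 4(x - 6)
Distribute: 9 = 4x - 24
4x = 9 + 24 = 33
x = 33/4

x = 33/4


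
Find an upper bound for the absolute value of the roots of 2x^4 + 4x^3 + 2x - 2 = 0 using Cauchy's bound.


Cauchy's bound: all roots r satisfy |r| <= 1 + max(|a_i/a_n|) for i = 0,...,n-1
where a_n is the leading coefficient.

Coefficients: [2, 4, 0, 2, -2]
Leading coefficient a_n = 2
Ratios |a_i/a_n|: 2, 0, 1, 1
Maximum ratio: 2
Cauchy's bound: |r| <= 1 + 2 = 3

Upper bound = 3


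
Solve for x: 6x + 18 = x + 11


Starting with: 6x + 18 = x + 11
Move all x terms to left: (6 - 1)x = 11 - 18
Simplify: 5x = -7
Divide both sides by 5: x = -7/5

x = -7/5


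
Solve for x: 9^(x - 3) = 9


Express both sides with the same base.
9 = 9^1
Since the bases match, equate exponents: x - 3 = 1
So x = 1 - (-3) = 4

x = 4


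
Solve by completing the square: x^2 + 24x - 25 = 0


Start: x^2 + 24x - 25 = 0
Move constant: x^2 + 24x = 25
Half of 24 is 12, squared is 144
Add 144 to both sides: x^2 + 24x + 144 = 169
(x + 12)^2 = 169
x + 12 = ±13
x = -12 + 13 = 1 or x = -12 - 13 = -25

x = -25, x = 1


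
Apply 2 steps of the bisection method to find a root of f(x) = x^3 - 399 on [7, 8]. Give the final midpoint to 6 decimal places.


f(x) = x^3 - 399
f(7) = -56 < 0
f(8) = 113 > 0

Step 1: midpoint = (7.000000 + 8.000000)/2 = 7.500000
  f(7.500000) = 22.875000
  f(mid) > 0, so root is in [7.000000, 7.500000]

Step 2: midpoint = (7.000000 + 7.500000)/2 = 7.250000
  f(7.250000) = -17.921875
  f(mid) < 0, so root is in [7.250000, 7.500000]

midpoint = 7.250000


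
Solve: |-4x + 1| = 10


An absolute value equation |expr| = 10 gives two cases:
Case 1: -4x + 1 = 10
  -4x = 9, so x = -9/4
Case 2: -4x + 1 = -10
  -4x = -11, so x = 11/4

x = -9/4, x = 11/4


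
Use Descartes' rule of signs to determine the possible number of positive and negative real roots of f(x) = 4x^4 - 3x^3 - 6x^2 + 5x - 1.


Descartes' rule of signs:

For positive roots, count sign changes in f(x) = 4x^4 - 3x^3 - 6x^2 + 5x - 1:
Signs of coefficients: +, -, -, +, -
Number of sign changes: 3
Possible positive real roots: 3, 1

For negative roots, examine f(-x) = 4x^4 + 3x^3 - 6x^2 - 5x - 1:
Signs of coefficients: +, +, -, -, -
Number of sign changes: 1
Possible negative real roots: 1

Positive roots: 3 or 1; Negative roots: 1


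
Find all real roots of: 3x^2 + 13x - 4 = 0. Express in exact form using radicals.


Using the quadratic formula: x = (-b ± sqrt(b^2 - 4ac)) / (2a)
Here a = 3, b = 13, c = -4
Discriminant = b^2 - 4ac = 13^2 - 4(3)(-4) = 169 + 48 = 217
Since discriminant = 217 > 0, there are two real roots.
x = (-13 ± sqrt(217)) / 6
Numerically: x ≈ 0.2885 or x ≈ -4.6218

x = (-13 + sqrt(217)) / 6 or x = (-13 - sqrt(217)) / 6


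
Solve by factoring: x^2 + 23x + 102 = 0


We need two numbers that multiply to 102 and add to 23.
Those numbers are 17 and 6 (since 17 * 6 = 102 and 17 + 6 = 23).
So x^2 + 23x + 102 = (x + 17)(x + 6) = 0
Setting each factor to zero: x = -17 or x = -6

x = -17, x = -6


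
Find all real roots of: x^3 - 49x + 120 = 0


Let p(x) = x^3 - 49x + 120. By the rational root theorem (leading coefficient 1), any rational root is an integer divisor of 120: try ±1, ±2, ... in turn.
Test x = 1: value = 72 ≠ 0.
Test x = -1: value = 168 ≠ 0.
Test x = 2: value = 30 ≠ 0.
Test x = -2: value = 210 ≠ 0.
Test x = 3: value = 0 ✓, so (x - 3) is a factor.
Synthetic division by (x - 3): bring down 1; 1(3) + 0 = 3; 3(3) - 49 = -40; (-40)(3) + 120 = 0 → quotient x^2 + 3x - 40, remainder 0.
Solve the quadratic x^2 + 3x - 40 = 0: discriminant = 3^2 - 4(1)(-40) = 9 + 160 = 169.
sqrt(169) = 13, so x = (-3 ± 13)/2: x = 5 or x = -8.

x = -8, x = 3, x = 5


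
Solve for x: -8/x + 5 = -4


Subtract 5 from both sides: -8/x = -9
Multiply both sides by x: -8 = -9 * x
Divide by -9: x = 8/9

x = 8/9


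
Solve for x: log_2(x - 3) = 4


Convert to exponential form: x - 3 = 2^4 = 16
x = 16 + 3 = 19
Check: log_2(19 - 3) = log_2(16) = log_2(16) = 4 ✓

x = 19


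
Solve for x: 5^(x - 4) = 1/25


Express both sides with the same base.
1/25 = 5^(-2)
Since the bases match, equate exponents: x - 4 = -2
So x = -2 - (-4) = 2

x = 2


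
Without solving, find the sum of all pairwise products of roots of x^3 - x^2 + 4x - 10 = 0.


By Vieta's formulas for x^3 + bx^2 + cx + d = 0:
  r1 + r2 + r3 = -b/a = 1
  r1*r2 + r1*r3 + r2*r3 = c/a = 4
  r1*r2*r3 = -d/a = 10


Sum of pairwise products = 4


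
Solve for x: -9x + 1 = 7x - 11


Starting with: -9x + 1 = 7x - 11
Move all x terms to left: (-9 - 7)x = -11 - 1
Simplify: -16x = -12
Divide both sides by -16: x = 3/4

x = 3/4


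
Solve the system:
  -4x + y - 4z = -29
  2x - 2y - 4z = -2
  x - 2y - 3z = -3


Using Cramer's rule. Expand each determinant along the first row.
D  = (-4)*[(-2)*(-3) - (-4)*(-2)] - 1*[2*(-3) - (-4)*1] + (-4)*[2*(-2) - (-2)*1]
  = (-4)*(-2) - 1*(-2) + (-4)*(-2) = 18
Dx = (-29)*[(-2)*(-3) - (-4)*(-2)] - 1*[(-2)*(-3) - (-4)*(-3)] + (-4)*[(-2)*(-2) - (-2)*(-3)]
  = (-29)*(-2) - 1*(-6) + (-4)*(-2) = 72
Dy = (-4)*[(-2)*(-3) - (-4)*(-3)] - (-29)*[2*(-3) - (-4)*1] + (-4)*[2*(-3) - (-2)*1]
  = (-4)*(-6) - (-29)*(-2) + (-4)*(-4) = -18
Dz = (-4)*[(-2)*(-3) - (-2)*(-2)] - 1*[2*(-3) - (-2)*1] + (-29)*[2*(-2) - (-2)*1]
  = (-4)*(2) - 1*(-4) + (-29)*(-2) = 54
x = Dx/D = 72/18 = 4, y = Dy/D = -18/18 = -1, z = Dz/D = 54/18 = 3
Check eq1: (-4)(4) + (1)(-1) + (-4)(3) = -29 = -29 ✓
Check eq2: (2)(4) + (-2)(-1) + (-4)(3) = -2 = -2 ✓
Check eq3: (1)(4) + (-2)(-1) + (-3)(3) = -3 = -3 ✓

x = 4, y = -1, z = 3


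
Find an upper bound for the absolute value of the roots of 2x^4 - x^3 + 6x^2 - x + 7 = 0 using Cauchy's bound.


Cauchy's bound: all roots r satisfy |r| <= 1 + max(|a_i/a_n|) for i = 0,...,n-1
where a_n is the leading coefficient.

Coefficients: [2, -1, 6, -1, 7]
Leading coefficient a_n = 2
Ratios |a_i/a_n|: 1/2, 3, 1/2, 7/2
Maximum ratio: 7/2
Cauchy's bound: |r| <= 1 + 7/2 = 9/2

Upper bound = 9/2


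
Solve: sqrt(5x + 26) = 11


Square both sides: 5x + 26 = 11^2 = 121
5x = 121 - 26 = 95
x = 19
Check: sqrt(5*19 + 26) = sqrt(121) = 11 ✓

x = 19


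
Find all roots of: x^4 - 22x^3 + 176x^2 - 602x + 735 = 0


Let p(x) = x^4 - 22x^3 + 176x^2 - 602x + 735. By the rational root theorem (leading coefficient 1), any rational root is an integer divisor of 735: try ±1, ±2, ... in turn.
Test x = 1: value = 288 ≠ 0.
Test x = -1: value = 1536 ≠ 0.
Test x = 3: value = 0 ✓, so (x - 3) is a factor.
Synthetic division by (x - 3): bring down 1; 1(3) - 22 = -19; (-19)(3) + 176 = 119; 119(3) - 602 = -245; (-245)(3) + 735 = 0 → quotient x^3 - 19x^2 + 119x - 245, remainder 0.
Continue with the quotient x^3 - 19x^2 + 119x - 245 (candidates must divide 245).
Test x = 5: value = 0 ✓, so (x - 5) is a factor.
Synthetic division by (x - 5): bring down 1; 1(5) - 19 = -14; (-14)(5) + 119 = 49; 49(5) - 245 = 0 → quotient x^2 - 14x + 49, remainder 0.
Solve the quadratic x^2 - 14x + 49 = 0: discriminant = (-14)^2 - 4(1)(49) = 196 - 196 = 0.
Discriminant = 0, so a double root: x = 14/2 = 7.
Collecting all roots found:

x = 3, x = 5, x = 7 (multiplicity 2)


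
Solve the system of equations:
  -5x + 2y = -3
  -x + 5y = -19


Using Cramer's rule:
Determinant D = (-5)(5) - (-1)(2) = -25 + 2 = -23
Dx = (-3)(5) - (-19)(2) = -15 + 38 = 23
Dy = (-5)(-19) - (-1)(-3) = 95 - 3 = 92
x = Dx/D = 23/-23 = -1
y = Dy/D = 92/-23 = -4

x = -1, y = -4


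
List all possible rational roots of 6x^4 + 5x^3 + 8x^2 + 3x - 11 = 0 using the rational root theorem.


Rational root theorem: possible roots are ±p/q where:
  p divides the constant term (-11): p ∈ {1, 11}
  q divides the leading coefficient (6): q ∈ {1, 2, 3, 6}

All possible rational roots: -11, -11/2, -11/3, -11/6, -1, -1/2, -1/3, -1/6, 1/6, 1/3, 1/2, 1, 11/6, 11/3, 11/2, 11

-11, -11/2, -11/3, -11/6, -1, -1/2, -1/3, -1/6, 1/6, 1/3, 1/2, 1, 11/6, 11/3, 11/2, 11


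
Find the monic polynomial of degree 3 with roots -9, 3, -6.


A monic polynomial with roots -9, 3, -6 is:
p(x) = (x + 9)(x - 3)(x + 6)
After multiplying by (x + 9): x + 9
After multiplying by (x - 3): x^2 + 6x - 27
After multiplying by (x + 6): x^3 + 12x^2 + 9x - 162

x^3 + 12x^2 + 9x - 162


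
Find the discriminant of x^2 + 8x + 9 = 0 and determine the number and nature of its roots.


For ax^2 + bx + c = 0, discriminant D = b^2 - 4ac
Here a = 1, b = 8, c = 9
D = (8)^2 - 4(1)(9) = 64 - 36 = 28

D = 28 > 0 but not a perfect square
The equation has 2 distinct real irrational roots.

Discriminant = 28, 2 distinct real irrational roots


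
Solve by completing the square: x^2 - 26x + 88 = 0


Start: x^2 - 26x + 88 = 0
Move constant: x^2 - 26x = -88
Half of -26 is -13, squared is 169
Add 169 to both sides: x^2 - 26x + 169 = 81
(x - 13)^2 = 81
x - 13 = ±9
x = 13 + 9 = 22 or x = 13 - 9 = 4

x = 4, x = 22


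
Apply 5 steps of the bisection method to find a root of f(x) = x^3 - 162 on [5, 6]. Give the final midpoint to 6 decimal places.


f(x) = x^3 - 162
f(5) = -37 < 0
f(6) = 54 > 0

Step 1: midpoint = (5.000000 + 6.000000)/2 = 5.500000
  f(5.500000) = 4.375000
  f(mid) > 0, so root is in [5.000000, 5.500000]

Step 2: midpoint = (5.000000 + 5.500000)/2 = 5.250000
  f(5.250000) = -17.296875
  f(mid) < 0, so root is in [5.250000, 5.500000]

Step 3: midpoint = (5.250000 + 5.500000)/2 = 5.375000
  f(5.375000) = -6.712891
  f(mid) < 0, so root is in [5.375000, 5.500000]

Step 4: midpoint = (5.375000 + 5.500000)/2 = 5.437500
  f(5.437500) = -1.232666
  f(mid) < 0, so root is in [5.437500, 5.500000]

Step 5: midpoint = (5.437500 + 5.500000)/2 = 5.468750
  f(5.468750) = 1.555145
  f(mid) > 0, so root is in [5.437500, 5.468750]

midpoint = 5.468750


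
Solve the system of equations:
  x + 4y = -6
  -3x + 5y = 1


Using Cramer's rule:
Determinant D = (1)(5) - (-3)(4) = 5 + 12 = 17
Dx = (-6)(5) - (1)(4) = -30 - 4 = -34
Dy = (1)(1) - (-3)(-6) = 1 - 18 = -17
x = Dx/D = -34/17 = -2
y = Dy/D = -17/17 = -1

x = -2, y = -1


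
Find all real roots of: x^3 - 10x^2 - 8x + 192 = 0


Let p(x) = x^3 - 10x^2 - 8x + 192. By the rational root theorem (leading coefficient 1), any rational root is an integer divisor of 192: try ±1, ±2, ... in turn.
Test x = 1: value = 175 ≠ 0.
Test x = -1: value = 189 ≠ 0.
Test x = 2: value = 144 ≠ 0.
Test x = -2: value = 160 ≠ 0.
Test x = 3: value = 105 ≠ 0.
Test x = -3: value = 99 ≠ 0.
Test x = 4: value = 64 ≠ 0.
Test x = -4: value = 0 ✓, so (x + 4) is a factor.
Synthetic division by (x + 4): bring down 1; 1(-4) - 10 = -14; (-14)(-4) - 8 = 48; 48(-4) + 192 = 0 → quotient x^2 - 14x + 48, remainder 0.
Solve the quadratic x^2 - 14x + 48 = 0: discriminant = (-14)^2 - 4(1)(48) = 196 - 192 = 4.
sqrt(4) = 2, so x = (14 ± 2)/2: x = 8 or x = 6.

x = -4, x = 6, x = 8
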